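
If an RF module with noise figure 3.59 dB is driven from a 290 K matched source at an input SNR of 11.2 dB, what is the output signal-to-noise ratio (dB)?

7.61 dB

By definition F = SNR_in/SNR_out, so in dB: SNR_out = SNR_in − NF
SNR_out = 11.2 − 3.59 = 7.61 dB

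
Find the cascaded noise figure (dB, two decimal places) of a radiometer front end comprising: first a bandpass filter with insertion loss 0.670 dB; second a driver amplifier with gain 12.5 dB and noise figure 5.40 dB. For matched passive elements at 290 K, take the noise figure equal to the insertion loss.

Convert to linear (a loss of L dB is a gain of −L dB): F_i = 10^(NF_i/10), G_i = 10^(G_i,dB/10)
  Stage 1: F_1 = 10^(0.670/10) = 1.167, G_1 = 10^(−0.670/10) = 0.8570
  Stage 2: F_2 = 10^(5.40/10) = 3.467, G_2 = 10^(12.5/10) = 17.78
Friis cascade:
  F = 1.167 + (3.467 − 1)/0.8570 = 4.046
NF = 10 log₁₀(4.046) = 6.07 dB

6.07 dB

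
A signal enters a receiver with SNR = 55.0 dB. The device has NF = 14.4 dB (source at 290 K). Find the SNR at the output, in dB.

40.6 dB

By definition F = SNR_in/SNR_out, so in dB: SNR_out = SNR_in − NF
SNR_out = 55.0 − 14.4 = 40.6 dB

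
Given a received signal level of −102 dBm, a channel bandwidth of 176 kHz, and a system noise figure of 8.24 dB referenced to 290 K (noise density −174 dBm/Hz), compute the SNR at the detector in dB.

Noise floor: N = −174 + 10 log₁₀(B) + NF
10 log₁₀(1.76×10⁵) = 52.46 dB
N = −174 + 52.46 + 8.24 = −113.30 dBm
SNR = P_sig − N = −102 − (−113.30) = 11.30 dB → 11.3 dB

11.3 dB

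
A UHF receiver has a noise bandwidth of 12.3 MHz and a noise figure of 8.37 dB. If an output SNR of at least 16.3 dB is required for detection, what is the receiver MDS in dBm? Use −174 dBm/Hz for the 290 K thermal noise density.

−78.4 dBm

Sensitivity = −174 + 10 log₁₀(B) + NF + SNR_min
= −174 + 70.9 + 8.37 + 16.3
= −78.43 dBm → −78.4 dBm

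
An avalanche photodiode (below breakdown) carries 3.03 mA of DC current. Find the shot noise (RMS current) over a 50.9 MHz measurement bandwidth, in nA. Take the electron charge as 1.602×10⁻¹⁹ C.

I_n = √(2qI·B)
2qI·B = 2 × 1.602×10⁻¹⁹ × 3.03×10⁻³ × 5.09×10⁷ = 4.94×10⁻¹⁴ A²
I_n = √(4.94×10⁻¹⁴) = 2.22×10⁻⁷ A = 222 nA

222 nA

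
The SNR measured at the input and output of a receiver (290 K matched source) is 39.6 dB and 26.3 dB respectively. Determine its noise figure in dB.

NF (dB) = SNR_in(dB) − SNR_out(dB) when the source is at T₀
NF = 39.6 − 26.3 = 13.3 dB

13.3 dB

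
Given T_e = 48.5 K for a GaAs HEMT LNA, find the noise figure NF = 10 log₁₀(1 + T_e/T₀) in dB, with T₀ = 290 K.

0.672 dB

F = 1 + T_e/T₀ = 1 + 48.5/290 = 1.16724
NF = 10 log₁₀(1.16724) = 0.672 dB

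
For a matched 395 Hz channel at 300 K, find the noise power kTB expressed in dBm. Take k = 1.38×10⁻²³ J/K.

−147.9 dBm

P_n = kTB = 1.38×10⁻²³ × 300 × 3.95×10² = 1.64×10⁻¹⁸ W
In dBm: 10 log₁₀(1.64×10⁻¹⁸ / 10⁻³) = −147.9 dBm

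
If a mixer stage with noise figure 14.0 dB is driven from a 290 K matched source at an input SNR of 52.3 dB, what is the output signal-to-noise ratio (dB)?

By definition F = SNR_in/SNR_out, so in dB: SNR_out = SNR_in − NF
SNR_out = 52.3 − 14.0 = 38.3 dB

38.3 dB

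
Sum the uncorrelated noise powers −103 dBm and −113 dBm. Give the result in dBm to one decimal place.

−102.6 dBm

Convert to linear, add, convert back:
P₁ = 5.01×10⁻¹⁴ W, P₂ = 5.01×10⁻¹⁵ W
P_tot = 5.51×10⁻¹⁴ W → 10 log₁₀(P_tot / 10⁻³) = −102.6 dBm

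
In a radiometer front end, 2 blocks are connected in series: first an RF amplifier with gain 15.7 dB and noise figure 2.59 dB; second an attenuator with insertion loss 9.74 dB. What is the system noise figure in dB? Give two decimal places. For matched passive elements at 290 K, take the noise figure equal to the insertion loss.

Convert to linear (a loss of L dB is a gain of −L dB): F_i = 10^(NF_i/10), G_i = 10^(G_i,dB/10)
  Stage 1: F_1 = 10^(2.59/10) = 1.816, G_1 = 10^(15.7/10) = 37.15
  Stage 2: F_2 = 10^(9.74/10) = 9.419, G_2 = 10^(−9.74/10) = 0.1062
Friis cascade:
  F = 1.816 + (9.419 − 1)/37.15 = 2.042
NF = 10 log₁₀(2.042) = 3.10 dB

3.10 dB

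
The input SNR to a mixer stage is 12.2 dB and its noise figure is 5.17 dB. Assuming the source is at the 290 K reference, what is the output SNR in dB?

By definition F = SNR_in/SNR_out, so in dB: SNR_out = SNR_in − NF
SNR_out = 12.2 − 5.17 = 7.03 dB

7.03 dB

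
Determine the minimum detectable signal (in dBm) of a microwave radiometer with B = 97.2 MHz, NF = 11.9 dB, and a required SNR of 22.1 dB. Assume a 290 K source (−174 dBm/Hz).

Sensitivity = −174 + 10 log₁₀(B) + NF + SNR_min
= −174 + 79.88 + 11.9 + 22.1
= −60.12 dBm → −60.1 dBm

−60.1 dBm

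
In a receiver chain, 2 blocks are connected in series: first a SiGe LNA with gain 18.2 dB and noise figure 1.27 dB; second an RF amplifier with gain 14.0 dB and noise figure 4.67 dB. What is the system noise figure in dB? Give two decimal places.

Convert to linear (a loss of L dB is a gain of −L dB): F_i = 10^(NF_i/10), G_i = 10^(G_i,dB/10)
  Stage 1: F_1 = 10^(1.27/10) = 1.340, G_1 = 10^(18.2/10) = 66.07
  Stage 2: F_2 = 10^(4.67/10) = 2.931, G_2 = 10^(14.0/10) = 25.12
Friis cascade:
  F = 1.340 + (2.931 − 1)/66.07 = 1.369
NF = 10 log₁₀(1.369) = 1.36 dB

1.36 dB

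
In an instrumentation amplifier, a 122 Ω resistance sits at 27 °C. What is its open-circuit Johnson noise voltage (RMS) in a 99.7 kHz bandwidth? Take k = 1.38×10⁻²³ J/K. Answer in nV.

T = 27 °C + 273.15 = 300.15 K
V_n = √(4kTRB)
4kTRB = 4 × 1.38×10⁻²³ × 300.15 × 1.22×10² × 9.97×10⁴ = 2.02×10⁻¹³ V²
V_n = √(2.02×10⁻¹³) = 4.49×10⁻⁷ V = 449 nV

449 nV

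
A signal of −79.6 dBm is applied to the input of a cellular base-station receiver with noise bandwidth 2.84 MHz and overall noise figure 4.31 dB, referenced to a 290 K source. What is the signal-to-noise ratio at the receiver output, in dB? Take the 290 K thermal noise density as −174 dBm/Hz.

Noise floor: N = −174 + 10 log₁₀(B) + NF
10 log₁₀(2.84×10⁶) = 64.53 dB
N = −174 + 64.53 + 4.31 = −105.16 dBm
SNR = P_sig − N = −79.6 − (−105.16) = 25.56 dB → 25.6 dB

25.6 dB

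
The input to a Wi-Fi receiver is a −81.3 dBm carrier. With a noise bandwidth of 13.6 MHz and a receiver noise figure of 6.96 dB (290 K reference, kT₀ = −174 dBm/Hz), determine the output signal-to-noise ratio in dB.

14.4 dB

Noise floor: N = −174 + 10 log₁₀(B) + NF
10 log₁₀(1.36×10⁷) = 71.34 dB
N = −174 + 71.34 + 6.96 = −95.70 dBm
SNR = P_sig − N = −81.3 − (−95.70) = 14.40 dB → 14.4 dB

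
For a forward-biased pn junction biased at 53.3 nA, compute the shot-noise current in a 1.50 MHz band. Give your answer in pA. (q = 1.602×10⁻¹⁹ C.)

160 pA

I_n = √(2qI·B)
2qI·B = 2 × 1.602×10⁻¹⁹ × 5.33×10⁻⁸ × 1.50×10⁶ = 2.56×10⁻²⁰ A²
I_n = √(2.56×10⁻²⁰) = 1.60×10⁻¹⁰ A = 160 pA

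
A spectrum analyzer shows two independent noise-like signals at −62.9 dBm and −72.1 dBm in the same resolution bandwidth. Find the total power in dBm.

−62.4 dBm

Convert to linear, add, convert back:
P₁ = 5.13×10⁻¹⁰ W, P₂ = 6.17×10⁻¹¹ W
P_tot = 5.75×10⁻¹⁰ W → 10 log₁₀(P_tot / 10⁻³) = −62.4 dBm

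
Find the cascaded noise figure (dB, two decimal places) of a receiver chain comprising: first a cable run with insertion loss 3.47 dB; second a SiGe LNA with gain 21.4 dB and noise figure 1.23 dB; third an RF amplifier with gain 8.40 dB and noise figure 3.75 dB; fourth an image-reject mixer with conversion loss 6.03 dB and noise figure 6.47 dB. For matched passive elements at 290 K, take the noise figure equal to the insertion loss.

Convert to linear (a loss of L dB is a gain of −L dB): F_i = 10^(NF_i/10), G_i = 10^(G_i,dB/10)
  Stage 1: F_1 = 10^(3.47/10) = 2.223, G_1 = 10^(−3.47/10) = 0.4498
  Stage 2: F_2 = 10^(1.23/10) = 1.327, G_2 = 10^(21.4/10) = 138.0
  Stage 3: F_3 = 10^(3.75/10) = 2.371, G_3 = 10^(8.40/10) = 6.918
  Stage 4: F_4 = 10^(6.47/10) = 4.436, G_4 = 10^(−6.03/10) = 0.2495
Friis cascade:
  F = 2.223 + (1.327 − 1)/0.4498 + (2.371 − 1)/62.09 + (4.436 − 1)/429.5 = 2.981
NF = 10 log₁₀(2.981) = 4.74 dB

4.74 dB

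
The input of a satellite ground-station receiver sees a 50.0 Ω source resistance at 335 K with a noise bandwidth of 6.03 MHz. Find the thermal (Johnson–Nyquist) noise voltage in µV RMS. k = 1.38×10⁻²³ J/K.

V_n = √(4kTRB)
4kTRB = 4 × 1.38×10⁻²³ × 335 × 5.00×10¹ × 6.03×10⁶ = 5.58×10⁻¹² V²
V_n = √(5.58×10⁻¹²) = 2.36×10⁻⁶ V = 2.36 µV

2.36 µV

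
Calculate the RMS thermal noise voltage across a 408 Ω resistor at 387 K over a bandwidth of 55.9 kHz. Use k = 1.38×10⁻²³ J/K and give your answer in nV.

698 nV

V_n = √(4kTRB)
4kTRB = 4 × 1.38×10⁻²³ × 387 × 4.08×10² × 5.59×10⁴ = 4.87×10⁻¹³ V²
V_n = √(4.87×10⁻¹³) = 6.98×10⁻⁷ V = 698 nV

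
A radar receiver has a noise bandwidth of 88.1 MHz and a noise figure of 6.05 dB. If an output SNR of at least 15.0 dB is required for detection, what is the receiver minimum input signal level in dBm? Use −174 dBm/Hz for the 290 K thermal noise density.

−73.5 dBm

Sensitivity = −174 + 10 log₁₀(B) + NF + SNR_min
= −174 + 79.45 + 6.05 + 15.0
= −73.50 dBm → −73.5 dBm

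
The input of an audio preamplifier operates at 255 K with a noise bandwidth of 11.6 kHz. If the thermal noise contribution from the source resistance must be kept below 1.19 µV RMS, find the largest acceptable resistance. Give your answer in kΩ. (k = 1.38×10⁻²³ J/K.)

8.67 kΩ

Johnson–Nyquist: V_n = √(4kTRB) ⇒ R = V_n² / (4kTB)
4kTB = 4 × 1.38×10⁻²³ × 255 × 1.16×10⁴ = 1.63×10⁻¹⁶
R = (1.19×10⁻⁶)² / 1.63×10⁻¹⁶ = 8.67×10³ Ω = 8.67 kΩ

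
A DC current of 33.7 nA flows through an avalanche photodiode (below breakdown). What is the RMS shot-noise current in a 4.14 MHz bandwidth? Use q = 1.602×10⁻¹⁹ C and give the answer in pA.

I_n = √(2qI·B)
2qI·B = 2 × 1.602×10⁻¹⁹ × 3.37×10⁻⁸ × 4.14×10⁶ = 4.47×10⁻²⁰ A²
I_n = √(4.47×10⁻²⁰) = 2.11×10⁻¹⁰ A = 211 pA

211 pA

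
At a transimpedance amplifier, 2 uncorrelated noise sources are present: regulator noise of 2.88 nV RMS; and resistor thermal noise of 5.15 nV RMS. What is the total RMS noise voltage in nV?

Uncorrelated sources add in power (mean-square): V_tot = √(ΣV_i²)
V_tot = √[(2.88×10⁻⁹)² + (5.15×10⁻⁹)²] = 5.90×10⁻⁹ V = 5.90 nV

5.90 nV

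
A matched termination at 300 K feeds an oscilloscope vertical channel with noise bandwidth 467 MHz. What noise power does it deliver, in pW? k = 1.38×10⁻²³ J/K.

1.93 pW

P_n = kTB = 1.38×10⁻²³ × 300 × 4.67×10⁸ = 1.93×10⁻¹² W = 1.93 pW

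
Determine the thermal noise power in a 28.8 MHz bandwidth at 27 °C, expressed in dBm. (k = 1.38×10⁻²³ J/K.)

T = 27 °C + 273.15 = 300.15 K
P_n = kTB = 1.38×10⁻²³ × 300.15 × 2.88×10⁷ = 1.19×10⁻¹³ W
In dBm: 10 log₁₀(1.19×10⁻¹³ / 10⁻³) = −99.2 dBm

−99.2 dBm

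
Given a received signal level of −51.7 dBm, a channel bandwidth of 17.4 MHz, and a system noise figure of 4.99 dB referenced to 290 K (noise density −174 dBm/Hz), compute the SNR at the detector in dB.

Noise floor: N = −174 + 10 log₁₀(B) + NF
10 log₁₀(1.74×10⁷) = 72.41 dB
N = −174 + 72.41 + 4.99 = −96.60 dBm
SNR = P_sig − N = −51.7 − (−96.60) = 44.90 dB → 44.9 dB

44.9 dB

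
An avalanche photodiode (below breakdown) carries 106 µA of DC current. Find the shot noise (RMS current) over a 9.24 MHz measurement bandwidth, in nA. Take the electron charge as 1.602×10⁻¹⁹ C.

17.7 nA

I_n = √(2qI·B)
2qI·B = 2 × 1.602×10⁻¹⁹ × 1.06×10⁻⁴ × 9.24×10⁶ = 3.14×10⁻¹⁶ A²
I_n = √(3.14×10⁻¹⁶) = 1.77×10⁻⁸ A = 17.7 nA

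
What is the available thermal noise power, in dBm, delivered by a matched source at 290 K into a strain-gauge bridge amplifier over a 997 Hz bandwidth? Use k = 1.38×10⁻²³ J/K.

P_n = kTB = 1.38×10⁻²³ × 290 × 9.97×10² = 3.99×10⁻¹⁸ W
In dBm: 10 log₁₀(3.99×10⁻¹⁸ / 10⁻³) = −144.0 dBm

−144.0 dBm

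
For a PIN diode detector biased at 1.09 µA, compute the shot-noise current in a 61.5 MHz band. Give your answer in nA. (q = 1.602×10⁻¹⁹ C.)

4.63 nA

I_n = √(2qI·B)
2qI·B = 2 × 1.602×10⁻¹⁹ × 1.09×10⁻⁶ × 6.15×10⁷ = 2.15×10⁻¹⁷ A²
I_n = √(2.15×10⁻¹⁷) = 4.63×10⁻⁹ A = 4.63 nA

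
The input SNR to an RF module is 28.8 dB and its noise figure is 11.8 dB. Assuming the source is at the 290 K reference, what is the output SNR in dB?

17.0 dB

By definition F = SNR_in/SNR_out, so in dB: SNR_out = SNR_in − NF
SNR_out = 28.8 − 11.8 = 17.0 dB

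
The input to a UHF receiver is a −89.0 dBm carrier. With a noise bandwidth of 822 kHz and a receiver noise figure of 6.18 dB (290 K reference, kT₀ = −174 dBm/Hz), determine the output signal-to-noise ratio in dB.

19.7 dB

Noise floor: N = −174 + 10 log₁₀(B) + NF
10 log₁₀(8.22×10⁵) = 59.15 dB
N = −174 + 59.15 + 6.18 = −108.67 dBm
SNR = P_sig − N = −89.0 − (−108.67) = 19.67 dB → 19.7 dB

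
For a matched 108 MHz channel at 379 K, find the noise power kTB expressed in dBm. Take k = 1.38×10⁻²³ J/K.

P_n = kTB = 1.38×10⁻²³ × 379 × 1.08×10⁸ = 5.65×10⁻¹³ W
In dBm: 10 log₁₀(5.65×10⁻¹³ / 10⁻³) = −92.5 dBm

−92.5 dBm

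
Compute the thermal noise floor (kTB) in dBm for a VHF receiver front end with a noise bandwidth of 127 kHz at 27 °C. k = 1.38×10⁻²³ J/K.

−122.8 dBm

T = 27 °C + 273.15 = 300.15 K
P_n = kTB = 1.38×10⁻²³ × 300.15 × 1.27×10⁵ = 5.26×10⁻¹⁶ W
In dBm: 10 log₁₀(5.26×10⁻¹⁶ / 10⁻³) = −122.8 dBm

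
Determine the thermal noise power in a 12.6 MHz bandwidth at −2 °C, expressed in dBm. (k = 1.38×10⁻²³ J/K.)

−103.3 dBm

T = −2 °C + 273.15 = 271.15 K
P_n = kTB = 1.38×10⁻²³ × 271.15 × 1.26×10⁷ = 4.71×10⁻¹⁴ W
In dBm: 10 log₁₀(4.71×10⁻¹⁴ / 10⁻³) = −103.3 dBm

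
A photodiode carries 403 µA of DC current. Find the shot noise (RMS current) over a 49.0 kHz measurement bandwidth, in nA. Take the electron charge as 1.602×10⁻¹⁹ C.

I_n = √(2qI·B)
2qI·B = 2 × 1.602×10⁻¹⁹ × 4.03×10⁻⁴ × 4.90×10⁴ = 6.33×10⁻¹⁸ A²
I_n = √(6.33×10⁻¹⁸) = 2.52×10⁻⁹ A = 2.52 nA

2.52 nA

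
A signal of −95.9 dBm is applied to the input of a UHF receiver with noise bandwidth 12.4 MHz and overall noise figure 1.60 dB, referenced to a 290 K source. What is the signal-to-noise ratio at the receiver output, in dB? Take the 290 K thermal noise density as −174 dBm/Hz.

5.6 dB

Noise floor: N = −174 + 10 log₁₀(B) + NF
10 log₁₀(1.24×10⁷) = 70.93 dB
N = −174 + 70.93 + 1.60 = −101.47 dBm
SNR = P_sig − N = −95.9 − (−101.47) = 5.57 dB → 5.6 dB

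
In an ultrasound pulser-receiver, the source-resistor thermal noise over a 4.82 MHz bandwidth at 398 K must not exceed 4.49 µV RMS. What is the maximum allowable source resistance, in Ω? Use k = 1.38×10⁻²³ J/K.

190 Ω

Johnson–Nyquist: V_n = √(4kTRB) ⇒ R = V_n² / (4kTB)
4kTB = 4 × 1.38×10⁻²³ × 398 × 4.82×10⁶ = 1.06×10⁻¹³
R = (4.49×10⁻⁶)² / 1.06×10⁻¹³ = 1.90×10² Ω = 190 Ω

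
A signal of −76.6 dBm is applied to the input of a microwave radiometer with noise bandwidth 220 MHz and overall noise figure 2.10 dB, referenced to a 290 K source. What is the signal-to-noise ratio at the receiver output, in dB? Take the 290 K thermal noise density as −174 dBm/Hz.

Noise floor: N = −174 + 10 log₁₀(B) + NF
10 log₁₀(2.20×10⁸) = 83.42 dB
N = −174 + 83.42 + 2.10 = −88.48 dBm
SNR = P_sig − N = −76.6 − (−88.48) = 11.88 dB → 11.9 dB

11.9 dB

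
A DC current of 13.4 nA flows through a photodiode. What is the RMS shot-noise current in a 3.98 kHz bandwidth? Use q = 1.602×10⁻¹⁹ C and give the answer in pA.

I_n = √(2qI·B)
2qI·B = 2 × 1.602×10⁻¹⁹ × 1.34×10⁻⁸ × 3.98×10³ = 1.71×10⁻²³ A²
I_n = √(1.71×10⁻²³) = 4.13×10⁻¹² A = 4.13 pA

4.13 pA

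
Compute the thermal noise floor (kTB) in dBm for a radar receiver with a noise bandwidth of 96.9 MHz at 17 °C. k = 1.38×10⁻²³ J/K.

T = 17 °C + 273.15 = 290.15 K
P_n = kTB = 1.38×10⁻²³ × 290.15 × 9.69×10⁷ = 3.88×10⁻¹³ W
In dBm: 10 log₁₀(3.88×10⁻¹³ / 10⁻³) = −94.1 dBm

−94.1 dBm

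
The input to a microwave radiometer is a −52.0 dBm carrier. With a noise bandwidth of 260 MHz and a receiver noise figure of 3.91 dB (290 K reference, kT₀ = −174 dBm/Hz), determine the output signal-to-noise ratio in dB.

33.9 dB

Noise floor: N = −174 + 10 log₁₀(B) + NF
10 log₁₀(2.60×10⁸) = 84.15 dB
N = −174 + 84.15 + 3.91 = −85.94 dBm
SNR = P_sig − N = −52.0 − (−85.94) = 33.94 dB → 33.9 dB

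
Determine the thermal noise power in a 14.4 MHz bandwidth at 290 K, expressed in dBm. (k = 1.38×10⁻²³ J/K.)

P_n = kTB = 1.38×10⁻²³ × 290 × 1.44×10⁷ = 5.76×10⁻¹⁴ W
In dBm: 10 log₁₀(5.76×10⁻¹⁴ / 10⁻³) = −102.4 dBm

−102.4 dBm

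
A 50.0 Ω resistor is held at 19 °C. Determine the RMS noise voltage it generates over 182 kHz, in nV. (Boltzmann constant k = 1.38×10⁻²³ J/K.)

T = 19 °C + 273.15 = 292.15 K
V_n = √(4kTRB)
4kTRB = 4 × 1.38×10⁻²³ × 292.15 × 5.00×10¹ × 1.82×10⁵ = 1.47×10⁻¹³ V²
V_n = √(1.47×10⁻¹³) = 3.83×10⁻⁷ V = 383 nV

383 nV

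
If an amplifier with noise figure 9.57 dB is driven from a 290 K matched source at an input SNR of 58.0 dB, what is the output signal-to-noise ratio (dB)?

48.43 dB

By definition F = SNR_in/SNR_out, so in dB: SNR_out = SNR_in − NF
SNR_out = 58.0 − 9.57 = 48.43 dB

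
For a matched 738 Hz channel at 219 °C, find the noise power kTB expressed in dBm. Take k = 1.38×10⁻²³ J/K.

T = 219 °C + 273.15 = 492.15 K
P_n = kTB = 1.38×10⁻²³ × 492.15 × 7.38×10² = 5.01×10⁻¹⁸ W
In dBm: 10 log₁₀(5.01×10⁻¹⁸ / 10⁻³) = −143.0 dBm

−143.0 dBm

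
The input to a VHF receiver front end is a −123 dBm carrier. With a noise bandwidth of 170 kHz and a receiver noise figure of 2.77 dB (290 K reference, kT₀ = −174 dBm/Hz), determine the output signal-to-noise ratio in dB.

−4.1 dB

Noise floor: N = −174 + 10 log₁₀(B) + NF
10 log₁₀(1.70×10⁵) = 52.3 dB
N = −174 + 52.3 + 2.77 = −118.93 dBm
SNR = P_sig − N = −123 − (−118.93) = −4.07 dB → −4.1 dB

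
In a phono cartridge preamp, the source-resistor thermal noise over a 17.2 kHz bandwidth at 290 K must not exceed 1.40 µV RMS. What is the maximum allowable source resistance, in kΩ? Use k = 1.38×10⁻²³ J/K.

Johnson–Nyquist: V_n = √(4kTRB) ⇒ R = V_n² / (4kTB)
4kTB = 4 × 1.38×10⁻²³ × 290 × 1.72×10⁴ = 2.75×10⁻¹⁶
R = (1.40×10⁻⁶)² / 2.75×10⁻¹⁶ = 7.12×10³ Ω = 7.12 kΩ

7.12 kΩ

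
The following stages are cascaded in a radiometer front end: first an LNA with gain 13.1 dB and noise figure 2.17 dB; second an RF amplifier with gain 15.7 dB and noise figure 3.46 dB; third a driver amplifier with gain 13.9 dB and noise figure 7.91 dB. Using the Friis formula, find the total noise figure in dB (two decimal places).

Convert to linear (a loss of L dB is a gain of −L dB): F_i = 10^(NF_i/10), G_i = 10^(G_i,dB/10)
  Stage 1: F_1 = 10^(2.17/10) = 1.648, G_1 = 10^(13.1/10) = 20.42
  Stage 2: F_2 = 10^(3.46/10) = 2.218, G_2 = 10^(15.7/10) = 37.15
  Stage 3: F_3 = 10^(7.91/10) = 6.180, G_3 = 10^(13.9/10) = 24.55
Friis cascade:
  F = 1.648 + (2.218 − 1)/20.42 + (6.180 − 1)/758.6 = 1.715
NF = 10 log₁₀(1.715) = 2.34 dB

2.34 dB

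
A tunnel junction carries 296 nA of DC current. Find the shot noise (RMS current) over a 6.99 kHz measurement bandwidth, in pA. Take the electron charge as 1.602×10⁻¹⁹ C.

25.7 pA

I_n = √(2qI·B)
2qI·B = 2 × 1.602×10⁻¹⁹ × 2.96×10⁻⁷ × 6.99×10³ = 6.63×10⁻²² A²
I_n = √(6.63×10⁻²²) = 2.57×10⁻¹¹ A = 25.7 pA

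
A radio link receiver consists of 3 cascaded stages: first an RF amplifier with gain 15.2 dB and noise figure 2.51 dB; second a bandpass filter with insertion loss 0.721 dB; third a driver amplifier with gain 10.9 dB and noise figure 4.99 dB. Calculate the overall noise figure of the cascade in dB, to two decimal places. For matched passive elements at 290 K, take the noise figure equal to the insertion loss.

Convert to linear (a loss of L dB is a gain of −L dB): F_i = 10^(NF_i/10), G_i = 10^(G_i,dB/10)
  Stage 1: F_1 = 10^(2.51/10) = 1.782, G_1 = 10^(15.2/10) = 33.11
  Stage 2: F_2 = 10^(0.721/10) = 1.181, G_2 = 10^(−0.721/10) = 0.8470
  Stage 3: F_3 = 10^(4.99/10) = 3.155, G_3 = 10^(10.9/10) = 12.30
Friis cascade:
  F = 1.782 + (1.181 − 1)/33.11 + (3.155 − 1)/28.05 = 1.865
NF = 10 log₁₀(1.865) = 2.71 dB

2.71 dB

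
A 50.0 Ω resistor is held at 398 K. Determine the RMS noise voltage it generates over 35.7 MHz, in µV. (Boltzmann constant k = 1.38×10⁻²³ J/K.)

6.26 µV

V_n = √(4kTRB)
4kTRB = 4 × 1.38×10⁻²³ × 398 × 5.00×10¹ × 3.57×10⁷ = 3.92×10⁻¹¹ V²
V_n = √(3.92×10⁻¹¹) = 6.26×10⁻⁶ V = 6.26 µV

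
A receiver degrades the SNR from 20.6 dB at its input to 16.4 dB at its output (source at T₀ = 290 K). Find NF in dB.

NF (dB) = SNR_in(dB) − SNR_out(dB) when the source is at T₀
NF = 20.6 − 16.4 = 4.2 dB

4.2 dB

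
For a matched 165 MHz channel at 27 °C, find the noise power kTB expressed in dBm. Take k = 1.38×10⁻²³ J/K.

T = 27 °C + 273.15 = 300.15 K
P_n = kTB = 1.38×10⁻²³ × 300.15 × 1.65×10⁸ = 6.83×10⁻¹³ W
In dBm: 10 log₁₀(6.83×10⁻¹³ / 10⁻³) = −91.7 dBm

−91.7 dBm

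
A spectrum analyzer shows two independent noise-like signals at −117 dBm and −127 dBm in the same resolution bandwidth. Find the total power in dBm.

Convert to linear, add, convert back:
P₁ = 2.00×10⁻¹⁵ W, P₂ = 2.00×10⁻¹⁶ W
P_tot = 2.19×10⁻¹⁵ W → 10 log₁₀(P_tot / 10⁻³) = −116.6 dBm

−116.6 dBm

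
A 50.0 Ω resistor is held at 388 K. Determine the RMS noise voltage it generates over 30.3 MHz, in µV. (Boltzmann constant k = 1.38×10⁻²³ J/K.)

5.70 µV

V_n = √(4kTRB)
4kTRB = 4 × 1.38×10⁻²³ × 388 × 5.00×10¹ × 3.03×10⁷ = 3.24×10⁻¹¹ V²
V_n = √(3.24×10⁻¹¹) = 5.70×10⁻⁶ V = 5.70 µV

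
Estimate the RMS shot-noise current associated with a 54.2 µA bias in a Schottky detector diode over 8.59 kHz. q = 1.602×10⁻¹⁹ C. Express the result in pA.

386 pA

I_n = √(2qI·B)
2qI·B = 2 × 1.602×10⁻¹⁹ × 5.42×10⁻⁵ × 8.59×10³ = 1.49×10⁻¹⁹ A²
I_n = √(1.49×10⁻¹⁹) = 3.86×10⁻¹⁰ A = 386 pA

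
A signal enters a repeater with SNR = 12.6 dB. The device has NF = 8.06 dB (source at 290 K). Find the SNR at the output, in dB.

4.54 dB

By definition F = SNR_in/SNR_out, so in dB: SNR_out = SNR_in − NF
SNR_out = 12.6 − 8.06 = 4.54 dB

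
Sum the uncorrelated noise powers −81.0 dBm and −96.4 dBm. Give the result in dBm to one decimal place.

−80.9 dBm

Convert to linear, add, convert back:
P₁ = 7.94×10⁻¹² W, P₂ = 2.29×10⁻¹³ W
P_tot = 8.17×10⁻¹² W → 10 log₁₀(P_tot / 10⁻³) = −80.9 dBm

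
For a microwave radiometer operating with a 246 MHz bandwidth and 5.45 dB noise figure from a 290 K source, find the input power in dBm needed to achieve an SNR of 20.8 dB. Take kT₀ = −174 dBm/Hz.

Sensitivity = −174 + 10 log₁₀(B) + NF + SNR_min
= −174 + 83.91 + 5.45 + 20.8
= −63.84 dBm → −63.8 dBm

−63.8 dBm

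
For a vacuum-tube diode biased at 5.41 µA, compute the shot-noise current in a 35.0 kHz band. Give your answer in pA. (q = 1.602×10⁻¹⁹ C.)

246 pA

I_n = √(2qI·B)
2qI·B = 2 × 1.602×10⁻¹⁹ × 5.41×10⁻⁶ × 3.50×10⁴ = 6.07×10⁻²⁰ A²
I_n = √(6.07×10⁻²⁰) = 2.46×10⁻¹⁰ A = 246 pA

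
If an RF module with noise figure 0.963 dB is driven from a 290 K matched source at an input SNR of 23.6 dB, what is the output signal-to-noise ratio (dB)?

22.637 dB

By definition F = SNR_in/SNR_out, so in dB: SNR_out = SNR_in − NF
SNR_out = 23.6 − 0.963 = 22.637 dB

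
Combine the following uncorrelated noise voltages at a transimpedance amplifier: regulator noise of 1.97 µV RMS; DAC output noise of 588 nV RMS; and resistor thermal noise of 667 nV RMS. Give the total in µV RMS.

2.16 µV

Uncorrelated sources add in power (mean-square): V_tot = √(ΣV_i²)
V_tot = √[(1.97×10⁻⁶)² + (5.88×10⁻⁷)² + (6.67×10⁻⁷)²] = 2.16×10⁻⁶ V = 2.16 µV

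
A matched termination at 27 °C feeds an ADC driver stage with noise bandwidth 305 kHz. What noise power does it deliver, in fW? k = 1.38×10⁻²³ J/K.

1.26 fW

T = 27 °C + 273.15 = 300.15 K
P_n = kTB = 1.38×10⁻²³ × 300.15 × 3.05×10⁵ = 1.26×10⁻¹⁵ W = 1.26 fW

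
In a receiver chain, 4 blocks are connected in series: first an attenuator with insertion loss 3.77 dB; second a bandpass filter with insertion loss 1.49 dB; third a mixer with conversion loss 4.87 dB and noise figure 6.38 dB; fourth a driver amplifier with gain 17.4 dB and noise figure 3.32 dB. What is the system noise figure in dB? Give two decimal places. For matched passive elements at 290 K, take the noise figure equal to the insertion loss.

14.22 dB

Convert to linear (a loss of L dB is a gain of −L dB): F_i = 10^(NF_i/10), G_i = 10^(G_i,dB/10)
  Stage 1: F_1 = 10^(3.77/10) = 2.382, G_1 = 10^(−3.77/10) = 0.4198
  Stage 2: F_2 = 10^(1.49/10) = 1.409, G_2 = 10^(−1.49/10) = 0.7096
  Stage 3: F_3 = 10^(6.38/10) = 4.345, G_3 = 10^(−4.87/10) = 0.3258
  Stage 4: F_4 = 10^(3.32/10) = 2.148, G_4 = 10^(17.4/10) = 54.95
Friis cascade:
  F = 2.382 + (1.409 − 1)/0.4198 + (4.345 − 1)/0.2979 + (2.148 − 1)/0.09705 = 26.42
NF = 10 log₁₀(26.42) = 14.22 dB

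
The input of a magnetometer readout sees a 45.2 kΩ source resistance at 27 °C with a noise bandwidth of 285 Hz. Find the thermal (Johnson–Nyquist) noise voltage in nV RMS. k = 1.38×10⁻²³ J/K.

T = 27 °C + 273.15 = 300.15 K
V_n = √(4kTRB)
4kTRB = 4 × 1.38×10⁻²³ × 300.15 × 4.52×10⁴ × 2.85×10² = 2.13×10⁻¹³ V²
V_n = √(2.13×10⁻¹³) = 4.62×10⁻⁷ V = 462 nV

462 nV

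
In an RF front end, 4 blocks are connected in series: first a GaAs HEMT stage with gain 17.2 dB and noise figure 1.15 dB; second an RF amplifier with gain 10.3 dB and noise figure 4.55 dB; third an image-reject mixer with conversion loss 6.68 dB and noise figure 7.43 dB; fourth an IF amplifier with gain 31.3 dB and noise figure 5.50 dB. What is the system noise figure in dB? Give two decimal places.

Convert to linear (a loss of L dB is a gain of −L dB): F_i = 10^(NF_i/10), G_i = 10^(G_i,dB/10)
  Stage 1: F_1 = 10^(1.15/10) = 1.303, G_1 = 10^(17.2/10) = 52.48
  Stage 2: F_2 = 10^(4.55/10) = 2.851, G_2 = 10^(10.3/10) = 10.72
  Stage 3: F_3 = 10^(7.43/10) = 5.534, G_3 = 10^(−6.68/10) = 0.2148
  Stage 4: F_4 = 10^(5.50/10) = 3.548, G_4 = 10^(31.3/10) = 1349
Friis cascade:
  F = 1.303 + (2.851 − 1)/52.48 + (5.534 − 1)/562.3 + (3.548 − 1)/120.8 = 1.368
NF = 10 log₁₀(1.368) = 1.36 dB

1.36 dB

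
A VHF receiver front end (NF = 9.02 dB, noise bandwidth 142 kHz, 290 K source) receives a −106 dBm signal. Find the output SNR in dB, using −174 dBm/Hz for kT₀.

Noise floor: N = −174 + 10 log₁₀(B) + NF
10 log₁₀(1.42×10⁵) = 51.52 dB
N = −174 + 51.52 + 9.02 = −113.46 dBm
SNR = P_sig − N = −106 − (−113.46) = 7.46 dB → 7.5 dB

7.5 dB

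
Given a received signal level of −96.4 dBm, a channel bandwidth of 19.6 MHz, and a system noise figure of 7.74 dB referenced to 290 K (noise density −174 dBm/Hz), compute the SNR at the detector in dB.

Noise floor: N = −174 + 10 log₁₀(B) + NF
10 log₁₀(1.96×10⁷) = 72.92 dB
N = −174 + 72.92 + 7.74 = −93.34 dBm
SNR = P_sig − N = −96.4 − (−93.34) = −3.06 dB → −3.1 dB

−3.1 dB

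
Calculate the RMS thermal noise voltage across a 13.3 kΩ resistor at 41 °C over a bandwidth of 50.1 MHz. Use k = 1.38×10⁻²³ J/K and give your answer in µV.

T = 41 °C + 273.15 = 314.15 K
V_n = √(4kTRB)
4kTRB = 4 × 1.38×10⁻²³ × 314.15 × 1.33×10⁴ × 5.01×10⁷ = 1.16×10⁻⁸ V²
V_n = √(1.16×10⁻⁸) = 1.07×10⁻⁴ V = 107 µV

107 µV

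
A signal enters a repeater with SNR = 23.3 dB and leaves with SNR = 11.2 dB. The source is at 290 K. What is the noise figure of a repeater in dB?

12.1 dB

NF (dB) = SNR_in(dB) − SNR_out(dB) when the source is at T₀
NF = 23.3 − 11.2 = 12.1 dB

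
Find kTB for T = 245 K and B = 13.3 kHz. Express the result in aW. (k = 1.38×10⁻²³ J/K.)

45.0 aW

P_n = kTB = 1.38×10⁻²³ × 245 × 1.33×10⁴ = 4.50×10⁻¹⁷ W = 45.0 aW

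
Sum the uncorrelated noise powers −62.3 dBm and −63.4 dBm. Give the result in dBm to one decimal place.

Convert to linear, add, convert back:
P₁ = 5.89×10⁻¹⁰ W, P₂ = 4.57×10⁻¹⁰ W
P_tot = 1.05×10⁻⁹ W → 10 log₁₀(P_tot / 10⁻³) = −59.8 dBm

−59.8 dBm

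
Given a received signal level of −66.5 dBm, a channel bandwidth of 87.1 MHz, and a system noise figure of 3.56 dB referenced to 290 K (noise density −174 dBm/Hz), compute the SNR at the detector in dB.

Noise floor: N = −174 + 10 log₁₀(B) + NF
10 log₁₀(8.71×10⁷) = 79.4 dB
N = −174 + 79.4 + 3.56 = −91.04 dBm
SNR = P_sig − N = −66.5 − (−91.04) = 24.54 dB → 24.5 dB

24.5 dB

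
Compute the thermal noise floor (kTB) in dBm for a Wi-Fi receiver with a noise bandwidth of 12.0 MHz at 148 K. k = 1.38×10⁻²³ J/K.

P_n = kTB = 1.38×10⁻²³ × 148 × 1.20×10⁷ = 2.45×10⁻¹⁴ W
In dBm: 10 log₁₀(2.45×10⁻¹⁴ / 10⁻³) = −106.1 dBm

−106.1 dBm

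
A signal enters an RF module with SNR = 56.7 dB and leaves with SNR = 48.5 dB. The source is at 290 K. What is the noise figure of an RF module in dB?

8.2 dB

NF (dB) = SNR_in(dB) − SNR_out(dB) when the source is at T₀
NF = 56.7 − 48.5 = 8.2 dB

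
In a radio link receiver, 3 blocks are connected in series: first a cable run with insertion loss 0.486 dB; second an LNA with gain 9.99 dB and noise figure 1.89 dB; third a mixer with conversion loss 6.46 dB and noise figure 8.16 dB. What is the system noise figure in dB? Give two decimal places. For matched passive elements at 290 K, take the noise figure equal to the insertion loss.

3.71 dB

Convert to linear (a loss of L dB is a gain of −L dB): F_i = 10^(NF_i/10), G_i = 10^(G_i,dB/10)
  Stage 1: F_1 = 10^(0.486/10) = 1.118, G_1 = 10^(−0.486/10) = 0.8941
  Stage 2: F_2 = 10^(1.89/10) = 1.545, G_2 = 10^(9.99/10) = 9.977
  Stage 3: F_3 = 10^(8.16/10) = 6.546, G_3 = 10^(−6.46/10) = 0.2259
Friis cascade:
  F = 1.118 + (1.545 − 1)/0.8941 + (6.546 − 1)/8.921 = 2.350
NF = 10 log₁₀(2.350) = 3.71 dB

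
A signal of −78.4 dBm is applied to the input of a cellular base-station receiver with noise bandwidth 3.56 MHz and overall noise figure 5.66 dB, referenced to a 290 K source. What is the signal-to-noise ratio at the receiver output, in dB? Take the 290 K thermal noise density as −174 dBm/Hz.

24.4 dB

Noise floor: N = −174 + 10 log₁₀(B) + NF
10 log₁₀(3.56×10⁶) = 65.51 dB
N = −174 + 65.51 + 5.66 = −102.83 dBm
SNR = P_sig − N = −78.4 − (−102.83) = 24.43 dB → 24.4 dB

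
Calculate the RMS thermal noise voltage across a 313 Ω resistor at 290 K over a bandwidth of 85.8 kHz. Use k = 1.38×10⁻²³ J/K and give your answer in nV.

V_n = √(4kTRB)
4kTRB = 4 × 1.38×10⁻²³ × 290 × 3.13×10² × 8.58×10⁴ = 4.30×10⁻¹³ V²
V_n = √(4.30×10⁻¹³) = 6.56×10⁻⁷ V = 656 nV

656 nV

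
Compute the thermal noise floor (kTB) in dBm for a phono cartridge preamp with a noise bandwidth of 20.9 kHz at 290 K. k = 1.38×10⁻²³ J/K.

−130.8 dBm

P_n = kTB = 1.38×10⁻²³ × 290 × 2.09×10⁴ = 8.36×10⁻¹⁷ W
In dBm: 10 log₁₀(8.36×10⁻¹⁷ / 10⁻³) = −130.8 dBm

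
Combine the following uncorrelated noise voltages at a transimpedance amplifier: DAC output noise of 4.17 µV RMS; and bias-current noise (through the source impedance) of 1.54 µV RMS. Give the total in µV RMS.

4.45 µV

Uncorrelated sources add in power (mean-square): V_tot = √(ΣV_i²)
V_tot = √[(4.17×10⁻⁶)² + (1.54×10⁻⁶)²] = 4.45×10⁻⁶ V = 4.45 µV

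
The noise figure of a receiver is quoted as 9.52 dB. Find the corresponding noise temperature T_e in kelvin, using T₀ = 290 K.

2307 K

F = 10^(9.52/10) = 8.95365
T_e = (F − 1)·T₀ = (8.95365 − 1) × 290 = 2307 K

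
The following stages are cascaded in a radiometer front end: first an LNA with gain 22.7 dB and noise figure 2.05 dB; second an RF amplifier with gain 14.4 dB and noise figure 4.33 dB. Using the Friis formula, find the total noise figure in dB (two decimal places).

2.07 dB

Convert to linear (a loss of L dB is a gain of −L dB): F_i = 10^(NF_i/10), G_i = 10^(G_i,dB/10)
  Stage 1: F_1 = 10^(2.05/10) = 1.603, G_1 = 10^(22.7/10) = 186.2
  Stage 2: F_2 = 10^(4.33/10) = 2.710, G_2 = 10^(14.4/10) = 27.54
Friis cascade:
  F = 1.603 + (2.710 − 1)/186.2 = 1.612
NF = 10 log₁₀(1.612) = 2.07 dB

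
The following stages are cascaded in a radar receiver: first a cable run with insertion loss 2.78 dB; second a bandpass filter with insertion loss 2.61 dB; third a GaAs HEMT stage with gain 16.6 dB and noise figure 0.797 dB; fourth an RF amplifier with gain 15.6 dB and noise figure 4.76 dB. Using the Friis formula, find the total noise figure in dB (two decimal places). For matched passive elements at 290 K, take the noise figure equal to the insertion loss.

Convert to linear (a loss of L dB is a gain of −L dB): F_i = 10^(NF_i/10), G_i = 10^(G_i,dB/10)
  Stage 1: F_1 = 10^(2.78/10) = 1.897, G_1 = 10^(−2.78/10) = 0.5272
  Stage 2: F_2 = 10^(2.61/10) = 1.824, G_2 = 10^(−2.61/10) = 0.5483
  Stage 3: F_3 = 10^(0.797/10) = 1.201, G_3 = 10^(16.6/10) = 45.71
  Stage 4: F_4 = 10^(4.76/10) = 2.992, G_4 = 10^(15.6/10) = 36.31
Friis cascade:
  F = 1.897 + (1.824 − 1)/0.5272 + (1.201 − 1)/0.2891 + (2.992 − 1)/13.21 = 4.307
NF = 10 log₁₀(4.307) = 6.34 dB

6.34 dB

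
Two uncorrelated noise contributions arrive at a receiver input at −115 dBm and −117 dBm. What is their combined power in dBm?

Convert to linear, add, convert back:
P₁ = 3.16×10⁻¹⁵ W, P₂ = 2.00×10⁻¹⁵ W
P_tot = 5.16×10⁻¹⁵ W → 10 log₁₀(P_tot / 10⁻³) = −112.9 dBm

−112.9 dBm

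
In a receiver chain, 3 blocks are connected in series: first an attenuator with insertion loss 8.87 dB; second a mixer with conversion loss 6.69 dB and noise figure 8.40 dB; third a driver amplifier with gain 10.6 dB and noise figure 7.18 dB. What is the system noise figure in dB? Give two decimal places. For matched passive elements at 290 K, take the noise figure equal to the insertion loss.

Convert to linear (a loss of L dB is a gain of −L dB): F_i = 10^(NF_i/10), G_i = 10^(G_i,dB/10)
  Stage 1: F_1 = 10^(8.87/10) = 7.709, G_1 = 10^(−8.87/10) = 0.1297
  Stage 2: F_2 = 10^(8.40/10) = 6.918, G_2 = 10^(−6.69/10) = 0.2143
  Stage 3: F_3 = 10^(7.18/10) = 5.224, G_3 = 10^(10.6/10) = 11.48
Friis cascade:
  F = 7.709 + (6.918 − 1)/0.1297 + (5.224 − 1)/0.02780 = 205.3
NF = 10 log₁₀(205.3) = 23.12 dB

23.12 dB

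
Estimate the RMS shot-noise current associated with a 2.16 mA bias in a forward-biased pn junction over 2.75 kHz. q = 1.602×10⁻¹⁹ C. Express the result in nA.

I_n = √(2qI·B)
2qI·B = 2 × 1.602×10⁻¹⁹ × 2.16×10⁻³ × 2.75×10³ = 1.90×10⁻¹⁸ A²
I_n = √(1.90×10⁻¹⁸) = 1.38×10⁻⁹ A = 1.38 nA

1.38 nA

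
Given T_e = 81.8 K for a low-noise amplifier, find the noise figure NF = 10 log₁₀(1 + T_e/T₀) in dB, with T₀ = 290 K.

1.08 dB

F = 1 + T_e/T₀ = 1 + 81.8/290 = 1.28207
NF = 10 log₁₀(1.28207) = 1.08 dB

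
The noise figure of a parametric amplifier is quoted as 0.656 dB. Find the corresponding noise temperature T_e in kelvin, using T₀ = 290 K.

F = 10^(0.656/10) = 1.16305
T_e = (F − 1)·T₀ = (1.16305 − 1) × 290 = 47.3 K

47.3 K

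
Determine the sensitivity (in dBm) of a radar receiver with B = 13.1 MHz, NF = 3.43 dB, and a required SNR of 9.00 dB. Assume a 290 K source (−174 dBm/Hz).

Sensitivity = −174 + 10 log₁₀(B) + NF + SNR_min
= −174 + 71.17 + 3.43 + 9.00
= −90.40 dBm → −90.4 dBm

−90.4 dBm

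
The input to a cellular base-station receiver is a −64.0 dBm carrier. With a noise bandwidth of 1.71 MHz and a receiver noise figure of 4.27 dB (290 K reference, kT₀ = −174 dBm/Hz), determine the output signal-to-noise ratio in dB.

43.4 dB

Noise floor: N = −174 + 10 log₁₀(B) + NF
10 log₁₀(1.71×10⁶) = 62.33 dB
N = −174 + 62.33 + 4.27 = −107.40 dBm
SNR = P_sig − N = −64.0 − (−107.40) = 43.40 dB → 43.4 dB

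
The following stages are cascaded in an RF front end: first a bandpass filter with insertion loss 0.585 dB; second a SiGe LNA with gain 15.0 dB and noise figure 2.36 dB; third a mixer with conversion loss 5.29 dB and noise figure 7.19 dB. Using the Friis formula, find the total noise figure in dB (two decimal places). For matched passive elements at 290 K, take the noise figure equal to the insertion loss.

Convert to linear (a loss of L dB is a gain of −L dB): F_i = 10^(NF_i/10), G_i = 10^(G_i,dB/10)
  Stage 1: F_1 = 10^(0.585/10) = 1.144, G_1 = 10^(−0.585/10) = 0.8740
  Stage 2: F_2 = 10^(2.36/10) = 1.722, G_2 = 10^(15.0/10) = 31.62
  Stage 3: F_3 = 10^(7.19/10) = 5.236, G_3 = 10^(−5.29/10) = 0.2958
Friis cascade:
  F = 1.144 + (1.722 − 1)/0.8740 + (5.236 − 1)/27.64 = 2.123
NF = 10 log₁₀(2.123) = 3.27 dB

3.27 dB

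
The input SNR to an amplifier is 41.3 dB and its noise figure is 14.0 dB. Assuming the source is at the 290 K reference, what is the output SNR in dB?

27.3 dB

By definition F = SNR_in/SNR_out, so in dB: SNR_out = SNR_in − NF
SNR_out = 41.3 − 14.0 = 27.3 dB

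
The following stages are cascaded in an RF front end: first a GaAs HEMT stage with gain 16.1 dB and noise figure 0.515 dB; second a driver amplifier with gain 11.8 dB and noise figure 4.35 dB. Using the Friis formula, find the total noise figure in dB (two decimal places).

Convert to linear (a loss of L dB is a gain of −L dB): F_i = 10^(NF_i/10), G_i = 10^(G_i,dB/10)
  Stage 1: F_1 = 10^(0.515/10) = 1.126, G_1 = 10^(16.1/10) = 40.74
  Stage 2: F_2 = 10^(4.35/10) = 2.723, G_2 = 10^(11.8/10) = 15.14
Friis cascade:
  F = 1.126 + (2.723 − 1)/40.74 = 1.168
NF = 10 log₁₀(1.168) = 0.68 dB

0.68 dB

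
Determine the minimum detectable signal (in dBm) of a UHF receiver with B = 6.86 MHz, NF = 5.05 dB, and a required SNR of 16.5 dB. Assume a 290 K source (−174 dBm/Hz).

−84.1 dBm

Sensitivity = −174 + 10 log₁₀(B) + NF + SNR_min
= −174 + 68.36 + 5.05 + 16.5
= −84.09 dBm → −84.1 dBm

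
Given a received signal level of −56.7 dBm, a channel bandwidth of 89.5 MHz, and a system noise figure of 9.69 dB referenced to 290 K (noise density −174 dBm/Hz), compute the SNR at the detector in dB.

28.1 dB

Noise floor: N = −174 + 10 log₁₀(B) + NF
10 log₁₀(8.95×10⁷) = 79.52 dB
N = −174 + 79.52 + 9.69 = −84.79 dBm
SNR = P_sig − N = −56.7 − (−84.79) = 28.09 dB → 28.1 dB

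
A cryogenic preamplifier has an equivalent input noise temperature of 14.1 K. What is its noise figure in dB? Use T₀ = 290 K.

0.206 dB

F = 1 + T_e/T₀ = 1 + 14.1/290 = 1.04862
NF = 10 log₁₀(1.04862) = 0.206 dB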